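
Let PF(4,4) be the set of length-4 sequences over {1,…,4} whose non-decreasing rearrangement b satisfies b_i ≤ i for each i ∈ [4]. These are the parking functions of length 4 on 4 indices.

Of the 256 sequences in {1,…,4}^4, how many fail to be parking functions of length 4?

#PF = (4+1−4)·(4+1)^{4−1} = 1·125 = 125
E.g. (4,1,3,4) → sorted (1,3,4,4): b_2=3>2, not a PF.
So 256 − 125 = 131 fail.

131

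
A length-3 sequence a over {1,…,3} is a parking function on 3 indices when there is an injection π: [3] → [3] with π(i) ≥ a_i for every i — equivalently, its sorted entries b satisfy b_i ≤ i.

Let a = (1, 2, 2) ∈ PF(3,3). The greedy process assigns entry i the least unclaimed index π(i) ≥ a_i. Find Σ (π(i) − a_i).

Σπ = 3·4/2 = 6 (π permutes [3]); Σa = 1+2+2 = 5; disp = 6−5 = 1.

1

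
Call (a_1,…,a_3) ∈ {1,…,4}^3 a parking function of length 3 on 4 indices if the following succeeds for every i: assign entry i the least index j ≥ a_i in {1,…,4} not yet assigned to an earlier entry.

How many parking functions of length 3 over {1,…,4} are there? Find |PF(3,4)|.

50

#PF = (4+1−3)·(4+1)^{3−1} = 2·25 = 50 [KW]
E.g. (1,1,2) → sorted (1,1,2): b_i ≤ 1+i ∀i, a PF.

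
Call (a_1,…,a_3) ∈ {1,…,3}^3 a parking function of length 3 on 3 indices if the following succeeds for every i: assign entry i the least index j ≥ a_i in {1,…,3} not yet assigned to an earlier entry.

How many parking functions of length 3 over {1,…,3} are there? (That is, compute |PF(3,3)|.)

Count = 1·4^2 = 1 · 16 = 16
Check (1,1,1) → sorted (1,1,1): b_i ≤ i ∀i, a PF.

16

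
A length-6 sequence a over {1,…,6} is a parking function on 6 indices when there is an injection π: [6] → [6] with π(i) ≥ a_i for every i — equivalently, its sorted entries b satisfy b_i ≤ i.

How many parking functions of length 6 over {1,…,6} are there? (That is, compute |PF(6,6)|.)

16807

|PF| = (6+1−6)·(6+1)^{6−1} = 1×16807 = 16807 (Konheim–Weiss)
Check (2,5,1,1,3,1) → sorted (1,1,1,2,3,5): b_i ≤ i ∀i, a PF.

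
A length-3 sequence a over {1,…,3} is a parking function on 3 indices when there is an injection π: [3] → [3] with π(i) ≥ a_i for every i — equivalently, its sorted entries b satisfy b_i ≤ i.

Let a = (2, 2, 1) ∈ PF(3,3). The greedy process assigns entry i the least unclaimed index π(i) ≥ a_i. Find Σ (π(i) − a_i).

Σπ = 6 ({1..3} each once); Σa = 2+2+1 = 5; disp = 6−5 = 1.

1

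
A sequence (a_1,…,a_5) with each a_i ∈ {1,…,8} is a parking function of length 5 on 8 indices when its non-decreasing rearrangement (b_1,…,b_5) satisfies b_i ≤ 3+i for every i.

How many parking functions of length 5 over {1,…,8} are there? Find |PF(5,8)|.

26244

#PF = (9−5)·9^(5−1) = 4 · 6561 = 26244 (Konheim–Weiss)
E.g. (5,4,4,4,7) → sorted (4,4,4,5,7): b_i ≤ 3+i ∀i, a PF.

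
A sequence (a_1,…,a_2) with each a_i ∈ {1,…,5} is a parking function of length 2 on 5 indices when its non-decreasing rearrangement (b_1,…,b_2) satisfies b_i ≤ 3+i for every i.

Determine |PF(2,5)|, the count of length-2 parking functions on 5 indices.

|PF(2,5)| = 4·6^1 = 4×6 = 24 [KW]
Example (2,1) → sorted (1,2): b_i ≤ 3+i ∀i, a PF.

24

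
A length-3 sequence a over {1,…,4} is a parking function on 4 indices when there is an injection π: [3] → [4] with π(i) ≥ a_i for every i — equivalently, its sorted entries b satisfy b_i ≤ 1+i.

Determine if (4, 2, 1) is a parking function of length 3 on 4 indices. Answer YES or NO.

Order a: b = (1, 2, 4).
  b_1=1 ≤ 2
  b_2=2 ≤ 3
  b_3=4 ≤ 4
All bounds hold ⇒ YES

YES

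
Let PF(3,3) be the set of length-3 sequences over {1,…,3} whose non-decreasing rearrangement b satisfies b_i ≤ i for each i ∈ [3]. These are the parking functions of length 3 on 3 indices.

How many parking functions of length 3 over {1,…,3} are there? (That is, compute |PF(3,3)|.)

#PF = (3+1−3)·(3+1)^{3−1} = 1·16 = 16
Check (3,1,2) → sorted (1,2,3): b_i ≤ i ∀i, a PF.

16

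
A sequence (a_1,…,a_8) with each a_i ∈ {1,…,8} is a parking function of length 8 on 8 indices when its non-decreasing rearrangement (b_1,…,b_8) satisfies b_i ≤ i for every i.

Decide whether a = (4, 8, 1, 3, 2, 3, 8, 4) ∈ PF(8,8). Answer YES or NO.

Order a: b = (1, 2, 3, 3, 4, 4, 8, 8).
  b_1=1 ≤ 1
  b_2=2 ≤ 2
  b_3=3 ≤ 3
  b_4=3 ≤ 4
  b_5=4 ≤ 5
  b_6=4 ≤ 6
  b_7=8 > 7
  fails at i=7 ⇒ NO

NO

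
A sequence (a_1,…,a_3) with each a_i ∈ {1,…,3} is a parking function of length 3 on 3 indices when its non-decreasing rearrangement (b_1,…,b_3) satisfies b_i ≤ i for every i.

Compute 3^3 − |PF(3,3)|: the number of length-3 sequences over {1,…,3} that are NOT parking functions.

|PF| = 1·4^2 = 1×16 = 16 (Pollak)
One tuple (3,2,3) → sorted (2,3,3): b_1=2>1, not a PF.
3^3 − 16 = 27 − 16 = 11

11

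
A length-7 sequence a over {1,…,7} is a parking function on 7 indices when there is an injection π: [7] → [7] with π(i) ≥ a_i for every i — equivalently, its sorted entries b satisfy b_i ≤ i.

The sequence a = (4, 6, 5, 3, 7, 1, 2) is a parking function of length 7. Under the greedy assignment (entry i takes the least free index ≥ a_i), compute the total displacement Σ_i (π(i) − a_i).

0

Σπ = 7·8/2 = 28 (π permutes [7]); Σa = 4+6+5+3+7+1+2 = 28; disp = 28−28 = 0.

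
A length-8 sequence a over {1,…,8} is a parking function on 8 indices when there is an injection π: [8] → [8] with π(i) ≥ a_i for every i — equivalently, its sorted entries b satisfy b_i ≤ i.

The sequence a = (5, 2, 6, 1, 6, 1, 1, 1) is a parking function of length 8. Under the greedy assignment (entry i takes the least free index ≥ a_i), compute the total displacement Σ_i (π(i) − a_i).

13

Σπ = 8·9/2 = 36 (π permutes [8]); Σa = 5+2+6+1+6+1+1+1 = 23; disp = 36−23 = 13.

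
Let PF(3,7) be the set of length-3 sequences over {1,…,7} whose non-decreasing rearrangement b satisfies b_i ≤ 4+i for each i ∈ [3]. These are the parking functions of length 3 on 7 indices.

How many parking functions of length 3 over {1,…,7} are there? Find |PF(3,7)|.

320

Count = (7−3+1)·(7+1)^(3−1) = 5 · 64 = 320
Check (3,1,6) → sorted (1,3,6): b_i ≤ 4+i ∀i, a PF.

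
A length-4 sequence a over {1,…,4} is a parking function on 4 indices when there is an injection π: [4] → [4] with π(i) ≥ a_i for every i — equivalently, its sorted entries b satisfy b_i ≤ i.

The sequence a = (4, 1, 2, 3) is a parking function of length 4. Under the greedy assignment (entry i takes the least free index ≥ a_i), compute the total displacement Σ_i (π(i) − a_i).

Σπ = 10 ({1..4} each once); Σa = 4+1+2+3 = 10; disp = 10−10 = 0.

0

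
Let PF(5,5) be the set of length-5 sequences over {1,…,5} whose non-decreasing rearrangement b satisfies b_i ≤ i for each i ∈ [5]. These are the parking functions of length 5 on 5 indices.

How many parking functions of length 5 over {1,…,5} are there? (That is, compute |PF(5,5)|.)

1296

#PF = 1·6^4 = 1·1296 = 1296 (Konheim–Weiss)
Example (2,1,4,3,2) → sorted (1,2,2,3,4): b_i ≤ i ∀i, a PF.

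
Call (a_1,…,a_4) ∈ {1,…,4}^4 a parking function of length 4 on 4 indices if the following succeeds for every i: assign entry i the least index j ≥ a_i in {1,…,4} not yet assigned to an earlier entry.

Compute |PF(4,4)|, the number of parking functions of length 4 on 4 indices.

#PF = (4−4+1)·(4+1)^(4−1) = 1×125 = 125 (Konheim–Weiss)
One tuple (4,2,1,2) → sorted (1,2,2,4): b_i ≤ i ∀i, a PF.

125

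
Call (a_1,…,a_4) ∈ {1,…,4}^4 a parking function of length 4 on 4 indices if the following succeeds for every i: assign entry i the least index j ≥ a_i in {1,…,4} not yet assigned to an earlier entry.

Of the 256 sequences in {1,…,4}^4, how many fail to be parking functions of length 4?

131

#PF = (4+1−4)·(4+1)^{4−1} = 1×125 = 125 [KW]
One tuple (4,3,4,4) → sorted (3,4,4,4): b_1=3>1, not a PF.
So 256 − 125 = 131 fail.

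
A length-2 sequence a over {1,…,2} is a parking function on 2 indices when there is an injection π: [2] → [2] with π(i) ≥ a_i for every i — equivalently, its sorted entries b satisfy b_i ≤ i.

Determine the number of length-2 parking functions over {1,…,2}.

3

#PF = 1·3^1 = 1 · 3 = 3 (Pollak)
E.g. (1,2) → sorted (1,2): b_i ≤ i ∀i, a PF.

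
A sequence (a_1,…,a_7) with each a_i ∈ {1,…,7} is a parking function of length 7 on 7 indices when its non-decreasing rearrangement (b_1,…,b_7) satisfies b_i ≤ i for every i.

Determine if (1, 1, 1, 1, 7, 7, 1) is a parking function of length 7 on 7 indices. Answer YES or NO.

Rearranged: b = (1, 1, 1, 1, 1, 7, 7).
  b_1=1 ≤ 1
  b_2=1 ≤ 2
  b_3=1 ≤ 3
  b_4=1 ≤ 4
  b_5=1 ≤ 5
  b_6=7 > 6
  fails at i=6 ⇒ NO

NO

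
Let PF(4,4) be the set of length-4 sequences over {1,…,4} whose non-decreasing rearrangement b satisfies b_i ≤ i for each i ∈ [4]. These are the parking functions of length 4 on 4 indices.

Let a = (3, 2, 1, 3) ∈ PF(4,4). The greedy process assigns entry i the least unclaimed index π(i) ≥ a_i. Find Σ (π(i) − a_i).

1

Σπ = 4·5/2 = 10 (π permutes [4]); Σa = 3+2+1+3 = 9; disp = 10−9 = 1.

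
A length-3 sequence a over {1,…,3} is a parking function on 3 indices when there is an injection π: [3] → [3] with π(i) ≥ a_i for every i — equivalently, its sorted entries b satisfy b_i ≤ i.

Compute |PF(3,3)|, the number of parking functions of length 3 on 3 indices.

#PF = (3−3+1)·(3+1)^(3−1) = 1×16 = 16 [KW]
Check (3,1,2) → sorted (1,2,3): b_i ≤ i ∀i, a PF.

16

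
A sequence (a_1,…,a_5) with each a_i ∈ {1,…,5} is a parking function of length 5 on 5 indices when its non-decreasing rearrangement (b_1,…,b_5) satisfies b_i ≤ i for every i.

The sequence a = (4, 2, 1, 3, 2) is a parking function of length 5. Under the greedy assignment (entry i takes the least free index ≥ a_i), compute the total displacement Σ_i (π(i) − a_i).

Σπ = 15 ({1..5} each once); Σa = 4+2+1+3+2 = 12; disp = 15−12 = 3.

3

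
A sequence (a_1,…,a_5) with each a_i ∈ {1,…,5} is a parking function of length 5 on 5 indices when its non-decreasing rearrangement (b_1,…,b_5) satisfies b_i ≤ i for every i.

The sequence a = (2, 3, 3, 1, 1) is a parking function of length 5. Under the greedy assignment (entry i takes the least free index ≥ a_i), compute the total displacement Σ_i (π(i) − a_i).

Σπ = 5·6/2 = 15 (π permutes [5]); Σa = 2+3+3+1+1 = 10; disp = 15−10 = 5.

5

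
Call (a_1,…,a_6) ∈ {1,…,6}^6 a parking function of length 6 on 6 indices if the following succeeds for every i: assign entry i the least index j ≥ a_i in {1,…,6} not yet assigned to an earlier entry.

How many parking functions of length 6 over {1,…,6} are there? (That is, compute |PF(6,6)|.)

16807

#PF = 1·7^5 = 1·16807 = 16807 [KW]
Check (3,2,1,4,4,6) → sorted (1,2,3,4,4,6): b_i ≤ i ∀i, a PF.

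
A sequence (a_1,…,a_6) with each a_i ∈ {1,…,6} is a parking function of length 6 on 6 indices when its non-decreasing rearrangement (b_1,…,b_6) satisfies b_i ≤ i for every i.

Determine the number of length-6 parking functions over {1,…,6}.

|PF(6,6)| = (6+1−6)·(6+1)^{6−1} = 1·16807 = 16807 (Pollak)
Example (4,3,5,4,1,1) → sorted (1,1,3,4,4,5): b_i ≤ i ∀i, a PF.

16807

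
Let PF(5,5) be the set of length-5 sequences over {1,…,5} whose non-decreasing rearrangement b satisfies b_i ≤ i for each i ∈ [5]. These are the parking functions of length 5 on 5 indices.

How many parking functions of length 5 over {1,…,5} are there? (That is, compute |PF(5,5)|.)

|PF| = (5+1−5)·(5+1)^{5−1} = 1 · 1296 = 1296 (Konheim–Weiss)
Example (2,2,4,3,1) → sorted (1,2,2,3,4): b_i ≤ i ∀i, a PF.

1296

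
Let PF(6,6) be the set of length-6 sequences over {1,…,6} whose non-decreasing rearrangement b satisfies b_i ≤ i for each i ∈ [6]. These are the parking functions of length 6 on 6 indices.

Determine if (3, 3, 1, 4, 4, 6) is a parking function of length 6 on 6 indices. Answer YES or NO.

NO

Order a: b = (1, 3, 3, 4, 4, 6).
  b_1=1 ≤ 1
  b_2=3 > 2
  fails at i=2 ⇒ NO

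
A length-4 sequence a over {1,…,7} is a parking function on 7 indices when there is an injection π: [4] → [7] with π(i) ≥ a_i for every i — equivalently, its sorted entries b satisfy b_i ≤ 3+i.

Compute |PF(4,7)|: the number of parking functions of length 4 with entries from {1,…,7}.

2048

|PF| = (8−4)·8^(4−1) = 4 · 512 = 2048 (Pollak)
One tuple (4,4,3,1) → sorted (1,3,4,4): b_i ≤ 3+i ∀i, a PF.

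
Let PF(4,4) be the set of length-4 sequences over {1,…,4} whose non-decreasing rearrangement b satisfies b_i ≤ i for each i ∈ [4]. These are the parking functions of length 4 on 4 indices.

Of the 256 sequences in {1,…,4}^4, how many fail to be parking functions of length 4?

131

#PF = (4+1−4)·(4+1)^{4−1} = 1·125 = 125 (Pollak)
E.g. (3,2,4,3) → sorted (2,3,3,4): b_1=2>1, not a PF.
Total 256; non-PF = 256−125 = 131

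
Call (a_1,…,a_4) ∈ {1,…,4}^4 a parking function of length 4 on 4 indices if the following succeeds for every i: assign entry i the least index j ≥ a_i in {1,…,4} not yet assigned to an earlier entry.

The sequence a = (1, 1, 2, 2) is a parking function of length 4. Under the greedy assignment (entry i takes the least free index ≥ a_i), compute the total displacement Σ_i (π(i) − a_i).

Σπ(i) = 1+…+4 = 10; Σa = 1+1+2+2 = 6; disp = 10−6 = 4.

4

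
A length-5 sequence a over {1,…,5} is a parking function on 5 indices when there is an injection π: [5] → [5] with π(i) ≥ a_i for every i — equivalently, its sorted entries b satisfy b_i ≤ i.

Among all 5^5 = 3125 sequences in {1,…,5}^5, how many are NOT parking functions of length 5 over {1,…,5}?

|PF(5,5)| = 1·6^4 = 1 · 1296 = 1296 [KW]
Check (4,2,4,2,5) → sorted (2,2,4,4,5): b_1=2>1, not a PF.
5^5 − 1296 = 3125 − 1296 = 1829

1829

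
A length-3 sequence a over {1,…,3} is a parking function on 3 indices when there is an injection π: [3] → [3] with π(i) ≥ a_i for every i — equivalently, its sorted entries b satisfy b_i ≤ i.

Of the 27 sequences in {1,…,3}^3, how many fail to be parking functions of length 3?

11

Count = (3−3+1)·(3+1)^(3−1) = 1×16 = 16 (Konheim–Weiss)
Example (3,2,2) → sorted (2,2,3): b_1=2>1, not a PF.
Total 27; non-PF = 27−16 = 11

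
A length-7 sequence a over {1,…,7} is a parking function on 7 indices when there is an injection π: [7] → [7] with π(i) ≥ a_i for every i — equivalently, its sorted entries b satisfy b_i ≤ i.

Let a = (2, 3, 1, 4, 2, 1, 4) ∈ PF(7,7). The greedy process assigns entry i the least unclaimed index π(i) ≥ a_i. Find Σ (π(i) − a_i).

11

Σπ = 28 ({1..7} each once); Σa = 2+3+1+4+2+1+4 = 17; disp = 28−17 = 11.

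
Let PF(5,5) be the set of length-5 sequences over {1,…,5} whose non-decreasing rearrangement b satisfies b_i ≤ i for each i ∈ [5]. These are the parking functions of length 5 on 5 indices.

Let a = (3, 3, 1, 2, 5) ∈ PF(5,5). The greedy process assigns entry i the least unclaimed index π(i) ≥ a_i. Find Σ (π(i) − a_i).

Σπ = 15 ({1..5} each once); Σa = 3+3+1+2+5 = 14; disp = 15−14 = 1.

1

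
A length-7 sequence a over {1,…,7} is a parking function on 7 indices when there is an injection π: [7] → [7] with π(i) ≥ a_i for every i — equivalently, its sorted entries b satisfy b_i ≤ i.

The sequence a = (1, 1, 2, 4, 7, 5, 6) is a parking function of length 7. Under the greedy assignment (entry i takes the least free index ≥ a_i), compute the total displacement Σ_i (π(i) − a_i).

2

Σπ = 28 ({1..7} each once); Σa = 1+1+2+4+7+5+6 = 26; disp = 28−26 = 2.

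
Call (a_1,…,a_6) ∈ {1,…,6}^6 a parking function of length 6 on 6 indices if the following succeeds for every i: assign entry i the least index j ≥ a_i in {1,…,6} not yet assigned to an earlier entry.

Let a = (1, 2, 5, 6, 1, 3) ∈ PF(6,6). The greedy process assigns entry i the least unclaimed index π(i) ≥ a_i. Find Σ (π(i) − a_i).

Σπ = 6·7/2 = 21 (π permutes [6]); Σa = 1+2+5+6+1+3 = 18; disp = 21−18 = 3.

3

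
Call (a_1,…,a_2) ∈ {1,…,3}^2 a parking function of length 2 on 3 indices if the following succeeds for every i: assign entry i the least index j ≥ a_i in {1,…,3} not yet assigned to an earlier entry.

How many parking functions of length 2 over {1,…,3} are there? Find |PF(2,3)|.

8

|PF(2,3)| = (3+1−2)·(3+1)^{2−1} = 2·4 = 8 (Konheim–Weiss)
Check (1,3) → sorted (1,3): b_i ≤ 1+i ∀i, a PF.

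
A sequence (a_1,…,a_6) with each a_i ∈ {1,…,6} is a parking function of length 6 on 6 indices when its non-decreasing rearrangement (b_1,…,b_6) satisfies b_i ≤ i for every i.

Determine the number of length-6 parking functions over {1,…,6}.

16807

|PF| = (6+1−6)·(6+1)^{6−1} = 1×16807 = 16807 (Konheim–Weiss)
E.g. (1,4,2,3,4,5) → sorted (1,2,3,4,4,5): b_i ≤ i ∀i, a PF.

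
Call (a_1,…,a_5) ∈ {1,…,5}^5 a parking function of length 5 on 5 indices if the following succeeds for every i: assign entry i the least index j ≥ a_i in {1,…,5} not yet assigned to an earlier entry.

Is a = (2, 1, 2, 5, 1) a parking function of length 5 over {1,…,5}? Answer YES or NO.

Order a: b = (1, 1, 2, 2, 5).
  b_1=1 ≤ 1
  b_2=1 ≤ 2
  b_3=2 ≤ 3
  b_4=2 ≤ 4
  b_5=5 ≤ 5
All bounds hold ⇒ YES

YES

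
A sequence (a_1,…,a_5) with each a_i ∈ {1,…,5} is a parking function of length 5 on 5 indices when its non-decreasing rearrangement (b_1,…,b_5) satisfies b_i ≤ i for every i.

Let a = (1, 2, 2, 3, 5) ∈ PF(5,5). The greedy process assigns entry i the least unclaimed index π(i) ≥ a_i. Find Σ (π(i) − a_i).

2

Σπ = 15 ({1..5} each once); Σa = 1+2+2+3+5 = 13; disp = 15−13 = 2.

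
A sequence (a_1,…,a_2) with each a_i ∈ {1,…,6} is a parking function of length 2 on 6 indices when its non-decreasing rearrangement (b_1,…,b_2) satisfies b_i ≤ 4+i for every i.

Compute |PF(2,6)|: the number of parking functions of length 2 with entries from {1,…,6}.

Count = (6−2+1)·(6+1)^(2−1) = 5×7 = 35 (Konheim–Weiss)
Check (5,5) → sorted (5,5): b_i ≤ 4+i ∀i, a PF.

35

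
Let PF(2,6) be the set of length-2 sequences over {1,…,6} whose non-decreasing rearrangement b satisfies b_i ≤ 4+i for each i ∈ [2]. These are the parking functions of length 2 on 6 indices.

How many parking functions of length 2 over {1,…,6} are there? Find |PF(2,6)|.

35

Count = 5·7^1 = 5·7 = 35 [KW]
One tuple (3,1) → sorted (1,3): b_i ≤ 4+i ∀i, a PF.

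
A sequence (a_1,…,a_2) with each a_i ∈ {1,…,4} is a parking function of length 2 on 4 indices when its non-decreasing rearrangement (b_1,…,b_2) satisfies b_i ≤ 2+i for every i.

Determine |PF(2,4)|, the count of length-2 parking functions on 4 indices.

|PF(2,4)| = 3·5^1 = 3·5 = 15 (Konheim–Weiss)
One tuple (1,2) → sorted (1,2): b_i ≤ 2+i ∀i, a PF.

15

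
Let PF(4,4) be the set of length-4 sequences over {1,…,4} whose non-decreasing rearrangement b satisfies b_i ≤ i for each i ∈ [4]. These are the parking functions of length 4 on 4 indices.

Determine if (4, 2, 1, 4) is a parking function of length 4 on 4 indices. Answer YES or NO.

Order a: b = (1, 2, 4, 4).
  b_1=1 ≤ 1
  b_2=2 ≤ 2
  b_3=4 > 3
  fails at i=3 ⇒ NO

NO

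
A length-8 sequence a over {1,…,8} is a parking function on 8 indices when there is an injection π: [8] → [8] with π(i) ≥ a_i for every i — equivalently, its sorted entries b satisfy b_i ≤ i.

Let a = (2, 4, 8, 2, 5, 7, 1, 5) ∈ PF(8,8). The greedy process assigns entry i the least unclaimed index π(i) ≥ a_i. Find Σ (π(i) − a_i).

2

Σπ = 36 ({1..8} each once); Σa = 2+4+8+2+5+7+1+5 = 34; disp = 36−34 = 2.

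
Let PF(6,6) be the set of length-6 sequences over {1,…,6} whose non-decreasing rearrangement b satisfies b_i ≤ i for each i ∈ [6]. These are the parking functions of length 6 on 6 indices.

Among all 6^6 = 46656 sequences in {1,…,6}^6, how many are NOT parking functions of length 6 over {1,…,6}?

|PF(6,6)| = (6−6+1)·(6+1)^(6−1) = 1 · 16807 = 16807 (Konheim–Weiss)
Example (6,6,3,3,6,1) → sorted (1,3,3,6,6,6): b_2=3>2, not a PF.
6^6 − 16807 = 46656 − 16807 = 29849

29849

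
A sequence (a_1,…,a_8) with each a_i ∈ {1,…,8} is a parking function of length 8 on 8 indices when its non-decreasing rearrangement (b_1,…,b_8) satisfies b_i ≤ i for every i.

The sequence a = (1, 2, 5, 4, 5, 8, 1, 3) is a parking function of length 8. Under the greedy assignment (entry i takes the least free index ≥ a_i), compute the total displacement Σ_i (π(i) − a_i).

Σπ = 36 ({1..8} each once); Σa = 1+2+5+4+5+8+1+3 = 29; disp = 36−29 = 7.

7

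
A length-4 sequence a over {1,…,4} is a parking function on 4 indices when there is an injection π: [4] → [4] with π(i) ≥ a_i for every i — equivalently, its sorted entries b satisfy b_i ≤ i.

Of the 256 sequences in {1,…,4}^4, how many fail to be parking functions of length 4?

#PF = 1·5^3 = 1×125 = 125 [KW]
E.g. (4,4,2,3) → sorted (2,3,4,4): b_1=2>1, not a PF.
Total 256; non-PF = 256−125 = 131

131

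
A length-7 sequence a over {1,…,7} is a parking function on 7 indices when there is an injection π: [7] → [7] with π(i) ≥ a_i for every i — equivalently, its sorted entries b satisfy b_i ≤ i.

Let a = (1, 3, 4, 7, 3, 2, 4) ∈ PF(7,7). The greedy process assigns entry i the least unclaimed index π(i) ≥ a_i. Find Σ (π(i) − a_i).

Σπ = 28 ({1..7} each once); Σa = 1+3+4+7+3+2+4 = 24; disp = 28−24 = 4.

4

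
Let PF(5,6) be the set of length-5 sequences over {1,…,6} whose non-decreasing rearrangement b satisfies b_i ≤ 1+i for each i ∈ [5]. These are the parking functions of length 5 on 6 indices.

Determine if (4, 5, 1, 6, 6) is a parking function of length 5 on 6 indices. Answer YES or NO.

NO

Rearranged: b = (1, 4, 5, 6, 6).
  b_1=1 ≤ 2
  b_2=4 > 3
  fails at i=2 ⇒ NO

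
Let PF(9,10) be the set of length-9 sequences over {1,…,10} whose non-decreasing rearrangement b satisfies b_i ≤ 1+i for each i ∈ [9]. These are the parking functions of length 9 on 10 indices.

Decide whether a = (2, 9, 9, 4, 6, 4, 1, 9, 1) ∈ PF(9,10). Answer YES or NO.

NO

Sorted: b = (1, 1, 2, 4, 4, 6, 9, 9, 9).
  b_1=1 ≤ 2
  b_2=1 ≤ 3
  b_3=2 ≤ 4
  b_4=4 ≤ 5
  b_5=4 ≤ 6
  b_6=6 ≤ 7
  b_7=9 > 8
  fails at i=7 ⇒ NO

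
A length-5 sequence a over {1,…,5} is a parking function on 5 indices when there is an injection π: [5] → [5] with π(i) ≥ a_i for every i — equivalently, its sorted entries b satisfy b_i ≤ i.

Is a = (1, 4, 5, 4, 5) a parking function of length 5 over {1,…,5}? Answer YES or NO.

NO

Sorted: b = (1, 4, 4, 5, 5).
  b_1=1 ≤ 1
  b_2=4 > 2
  fails at i=2 ⇒ NO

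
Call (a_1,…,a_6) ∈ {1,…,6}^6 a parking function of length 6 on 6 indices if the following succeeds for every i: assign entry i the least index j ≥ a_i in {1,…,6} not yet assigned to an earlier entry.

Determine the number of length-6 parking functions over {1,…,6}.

Count = (6−6+1)·(6+1)^(6−1) = 1×16807 = 16807 [KW]
One tuple (6,2,2,1,2,1) → sorted (1,1,2,2,2,6): b_i ≤ i ∀i, a PF.

16807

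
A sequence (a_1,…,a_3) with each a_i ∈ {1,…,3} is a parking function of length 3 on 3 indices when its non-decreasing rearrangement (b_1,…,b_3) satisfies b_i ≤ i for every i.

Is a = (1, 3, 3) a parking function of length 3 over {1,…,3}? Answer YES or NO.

NO

Sorted: b = (1, 3, 3).
  b_1=1 ≤ 1
  b_2=3 > 2
  fails at i=2 ⇒ NO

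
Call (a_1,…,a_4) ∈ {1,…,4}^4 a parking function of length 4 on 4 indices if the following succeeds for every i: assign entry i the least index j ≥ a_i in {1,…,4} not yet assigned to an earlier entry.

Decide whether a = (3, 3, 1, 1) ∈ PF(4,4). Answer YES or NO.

Rearranged: b = (1, 1, 3, 3).
  b_1=1 ≤ 1
  b_2=1 ≤ 2
  b_3=3 ≤ 3
  b_4=3 ≤ 4
All bounds hold ⇒ YES

YES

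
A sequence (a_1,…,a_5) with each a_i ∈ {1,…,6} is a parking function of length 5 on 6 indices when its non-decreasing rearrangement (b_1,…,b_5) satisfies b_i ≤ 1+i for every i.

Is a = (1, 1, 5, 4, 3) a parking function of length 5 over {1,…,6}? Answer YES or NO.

YES

Sorted: b = (1, 1, 3, 4, 5).
  b_1=1 ≤ 2
  b_2=1 ≤ 3
  b_3=3 ≤ 4
  b_4=4 ≤ 5
  b_5=5 ≤ 6
All bounds hold ⇒ YES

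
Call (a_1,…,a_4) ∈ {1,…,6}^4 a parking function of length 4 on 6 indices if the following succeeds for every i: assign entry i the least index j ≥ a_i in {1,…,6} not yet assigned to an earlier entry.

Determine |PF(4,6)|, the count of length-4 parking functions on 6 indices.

#PF = (6+1−4)·(6+1)^{4−1} = 3 · 343 = 1029 (Konheim–Weiss)
Check (4,6,2,5) → sorted (2,4,5,6): b_i ≤ 2+i ∀i, a PF.

1029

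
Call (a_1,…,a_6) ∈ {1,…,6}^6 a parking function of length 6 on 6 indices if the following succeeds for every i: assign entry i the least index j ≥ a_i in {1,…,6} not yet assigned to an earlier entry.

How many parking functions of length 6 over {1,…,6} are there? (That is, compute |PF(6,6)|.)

|PF(6,6)| = (6+1−6)·(6+1)^{6−1} = 1×16807 = 16807 [KW]
One tuple (2,2,1,4,6,5) → sorted (1,2,2,4,5,6): b_i ≤ i ∀i, a PF.

16807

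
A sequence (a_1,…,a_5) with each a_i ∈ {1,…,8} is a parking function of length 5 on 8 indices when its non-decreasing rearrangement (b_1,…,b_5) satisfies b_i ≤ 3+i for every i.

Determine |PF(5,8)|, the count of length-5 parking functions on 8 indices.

Count = 4·9^4 = 4×6561 = 26244 [KW]
E.g. (6,1,1,6,7) → sorted (1,1,6,6,7): b_i ≤ 3+i ∀i, a PF.

26244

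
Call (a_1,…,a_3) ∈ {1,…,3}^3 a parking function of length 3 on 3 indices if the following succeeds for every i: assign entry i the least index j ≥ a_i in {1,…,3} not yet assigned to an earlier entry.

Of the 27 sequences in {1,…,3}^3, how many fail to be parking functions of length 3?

11

#PF = (3+1−3)·(3+1)^{3−1} = 1 · 16 = 16 [KW]
Check (1,3,3) → sorted (1,3,3): b_2=3>2, not a PF.
3^3 − 16 = 27 − 16 = 11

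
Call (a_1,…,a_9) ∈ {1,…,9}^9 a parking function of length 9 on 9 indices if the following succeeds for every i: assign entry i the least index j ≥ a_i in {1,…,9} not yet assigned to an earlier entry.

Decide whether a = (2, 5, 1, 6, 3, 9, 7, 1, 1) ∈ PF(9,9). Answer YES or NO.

YES

Order a: b = (1, 1, 1, 2, 3, 5, 6, 7, 9).
  b_1=1 ≤ 1
  b_2=1 ≤ 2
  b_3=1 ≤ 3
  b_4=2 ≤ 4
  b_5=3 ≤ 5
  b_6=5 ≤ 6
  b_7=6 ≤ 7
  b_8=7 ≤ 8
  b_9=9 ≤ 9
All bounds hold ⇒ YES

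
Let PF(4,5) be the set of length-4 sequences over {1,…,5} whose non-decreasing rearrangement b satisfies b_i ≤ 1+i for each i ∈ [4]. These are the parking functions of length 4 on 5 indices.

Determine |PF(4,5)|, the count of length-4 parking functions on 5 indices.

432

|PF| = (5+1−4)·(5+1)^{4−1} = 2×216 = 432 [KW]
Check (3,1,5,2) → sorted (1,2,3,5): b_i ≤ 1+i ∀i, a PF.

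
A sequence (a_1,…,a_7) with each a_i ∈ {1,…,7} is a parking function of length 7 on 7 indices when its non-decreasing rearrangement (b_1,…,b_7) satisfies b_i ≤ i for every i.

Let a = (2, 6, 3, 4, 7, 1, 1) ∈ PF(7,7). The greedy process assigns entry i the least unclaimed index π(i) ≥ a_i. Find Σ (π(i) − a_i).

4

Σπ(i) = 1+…+7 = 28; Σa = 2+6+3+4+7+1+1 = 24; disp = 28−24 = 4.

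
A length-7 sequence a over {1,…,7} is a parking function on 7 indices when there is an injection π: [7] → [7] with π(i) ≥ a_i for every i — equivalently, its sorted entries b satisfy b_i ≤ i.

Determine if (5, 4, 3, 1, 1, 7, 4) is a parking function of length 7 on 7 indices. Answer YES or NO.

Order a: b = (1, 1, 3, 4, 4, 5, 7).
  b_1=1 ≤ 1
  b_2=1 ≤ 2
  b_3=3 ≤ 3
  b_4=4 ≤ 4
  b_5=4 ≤ 5
  b_6=5 ≤ 6
  b_7=7 ≤ 7
All bounds hold ⇒ YES

YES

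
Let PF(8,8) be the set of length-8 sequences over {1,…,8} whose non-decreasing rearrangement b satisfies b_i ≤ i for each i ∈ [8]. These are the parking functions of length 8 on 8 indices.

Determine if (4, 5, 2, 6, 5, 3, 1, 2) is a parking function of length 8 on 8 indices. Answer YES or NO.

YES

Rearranged: b = (1, 2, 2, 3, 4, 5, 5, 6).
  b_1=1 ≤ 1
  b_2=2 ≤ 2
  b_3=2 ≤ 3
  b_4=3 ≤ 4
  b_5=4 ≤ 5
  b_6=5 ≤ 6
  b_7=5 ≤ 7
  b_8=6 ≤ 8
All bounds hold ⇒ YES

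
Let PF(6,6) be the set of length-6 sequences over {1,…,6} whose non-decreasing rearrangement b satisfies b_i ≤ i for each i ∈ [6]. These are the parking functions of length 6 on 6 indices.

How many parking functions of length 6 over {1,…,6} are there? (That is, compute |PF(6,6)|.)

Count = (6−6+1)·(6+1)^(6−1) = 1 · 16807 = 16807 (Konheim–Weiss)
One tuple (3,2,4,3,3,1) → sorted (1,2,3,3,3,4): b_i ≤ i ∀i, a PF.

16807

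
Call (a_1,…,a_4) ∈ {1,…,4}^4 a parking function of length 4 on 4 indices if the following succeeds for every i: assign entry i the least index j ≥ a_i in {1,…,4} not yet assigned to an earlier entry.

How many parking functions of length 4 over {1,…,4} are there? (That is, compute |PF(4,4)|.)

|PF| = (4+1−4)·(4+1)^{4−1} = 1·125 = 125
One tuple (3,1,4,2) → sorted (1,2,3,4): b_i ≤ i ∀i, a PF.

125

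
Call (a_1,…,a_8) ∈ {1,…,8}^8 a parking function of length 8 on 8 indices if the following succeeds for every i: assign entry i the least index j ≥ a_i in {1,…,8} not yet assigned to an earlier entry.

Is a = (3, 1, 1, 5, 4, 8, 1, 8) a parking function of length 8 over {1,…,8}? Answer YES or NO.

NO

Order a: b = (1, 1, 1, 3, 4, 5, 8, 8).
  b_1=1 ≤ 1
  b_2=1 ≤ 2
  b_3=1 ≤ 3
  b_4=3 ≤ 4
  b_5=4 ≤ 5
  b_6=5 ≤ 6
  b_7=8 > 7
  fails at i=7 ⇒ NO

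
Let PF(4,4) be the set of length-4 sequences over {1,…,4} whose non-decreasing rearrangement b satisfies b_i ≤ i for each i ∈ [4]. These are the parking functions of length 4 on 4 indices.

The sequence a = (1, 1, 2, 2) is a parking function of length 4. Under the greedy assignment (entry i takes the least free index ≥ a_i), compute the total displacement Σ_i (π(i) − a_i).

4

Σπ(i) = 1+…+4 = 10; Σa = 1+1+2+2 = 6; disp = 10−6 = 4.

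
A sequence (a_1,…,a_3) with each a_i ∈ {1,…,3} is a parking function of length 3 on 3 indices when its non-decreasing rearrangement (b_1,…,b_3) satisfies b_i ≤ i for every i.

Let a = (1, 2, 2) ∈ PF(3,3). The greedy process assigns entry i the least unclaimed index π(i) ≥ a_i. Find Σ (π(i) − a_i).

1

Σπ(i) = 1+…+3 = 6; Σa = 1+2+2 = 5; disp = 6−5 = 1.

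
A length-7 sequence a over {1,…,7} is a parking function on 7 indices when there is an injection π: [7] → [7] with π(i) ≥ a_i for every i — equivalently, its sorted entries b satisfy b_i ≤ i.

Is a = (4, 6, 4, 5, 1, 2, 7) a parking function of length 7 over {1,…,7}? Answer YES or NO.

NO

Order a: b = (1, 2, 4, 4, 5, 6, 7).
  b_1=1 ≤ 1
  b_2=2 ≤ 2
  b_3=4 > 3
  fails at i=3 ⇒ NO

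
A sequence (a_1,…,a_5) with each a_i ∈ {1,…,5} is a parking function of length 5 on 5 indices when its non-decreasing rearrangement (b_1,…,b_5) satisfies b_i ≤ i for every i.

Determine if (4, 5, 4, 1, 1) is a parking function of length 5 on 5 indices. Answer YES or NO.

Order a: b = (1, 1, 4, 4, 5).
  b_1=1 ≤ 1
  b_2=1 ≤ 2
  b_3=4 > 3
  fails at i=3 ⇒ NO

NO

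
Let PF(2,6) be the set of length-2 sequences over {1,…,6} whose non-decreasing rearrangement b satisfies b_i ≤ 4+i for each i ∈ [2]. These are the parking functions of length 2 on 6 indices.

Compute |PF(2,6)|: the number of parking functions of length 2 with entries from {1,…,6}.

Count = (7−2)·7^(2−1) = 5×7 = 35 (Konheim–Weiss)
Example (5,1) → sorted (1,5): b_i ≤ 4+i ∀i, a PF.

35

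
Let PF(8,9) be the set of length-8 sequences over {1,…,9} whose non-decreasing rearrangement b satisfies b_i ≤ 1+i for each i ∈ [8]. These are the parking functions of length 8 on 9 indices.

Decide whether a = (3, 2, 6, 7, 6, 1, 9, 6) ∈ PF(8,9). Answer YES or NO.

NO

Rearranged: b = (1, 2, 3, 6, 6, 6, 7, 9).
  b_1=1 ≤ 2
  b_2=2 ≤ 3
  b_3=3 ≤ 4
  b_4=6 > 5
  fails at i=4 ⇒ NO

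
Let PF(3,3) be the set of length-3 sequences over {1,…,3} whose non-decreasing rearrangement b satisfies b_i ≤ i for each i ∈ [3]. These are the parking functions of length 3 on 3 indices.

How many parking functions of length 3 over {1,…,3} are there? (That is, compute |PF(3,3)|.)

16

|PF| = (3−3+1)·(3+1)^(3−1) = 1×16 = 16 [KW]
Example (1,1,1) → sorted (1,1,1): b_i ≤ i ∀i, a PF.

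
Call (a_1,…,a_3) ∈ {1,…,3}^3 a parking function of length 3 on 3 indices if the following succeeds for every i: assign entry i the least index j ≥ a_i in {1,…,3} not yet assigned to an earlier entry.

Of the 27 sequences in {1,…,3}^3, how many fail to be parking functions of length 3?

|PF(3,3)| = 1·4^2 = 1·16 = 16 (Pollak)
One tuple (3,3,2) → sorted (2,3,3): b_1=2>1, not a PF.
Total 27; non-PF = 27−16 = 11

11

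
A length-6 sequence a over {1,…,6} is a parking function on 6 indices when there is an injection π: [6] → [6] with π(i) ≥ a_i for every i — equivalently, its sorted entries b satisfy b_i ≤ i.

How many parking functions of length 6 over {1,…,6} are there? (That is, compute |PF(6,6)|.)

|PF| = (6−6+1)·(6+1)^(6−1) = 1×16807 = 16807 (Pollak)
Example (1,3,6,1,4,5) → sorted (1,1,3,4,5,6): b_i ≤ i ∀i, a PF.

16807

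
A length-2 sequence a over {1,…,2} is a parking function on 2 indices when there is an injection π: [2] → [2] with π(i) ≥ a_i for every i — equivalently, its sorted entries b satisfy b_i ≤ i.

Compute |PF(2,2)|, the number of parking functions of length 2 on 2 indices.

3

#PF = (2+1−2)·(2+1)^{2−1} = 1 · 3 = 3 (Konheim–Weiss)
E.g. (1,1) → sorted (1,1): b_i ≤ i ∀i, a PF.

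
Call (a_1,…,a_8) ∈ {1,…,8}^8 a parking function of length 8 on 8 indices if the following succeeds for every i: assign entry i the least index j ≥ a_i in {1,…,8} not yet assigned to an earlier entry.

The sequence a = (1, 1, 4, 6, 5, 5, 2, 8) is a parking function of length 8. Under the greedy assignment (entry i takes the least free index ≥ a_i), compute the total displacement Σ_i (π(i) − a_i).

Σπ = 8·9/2 = 36 (π permutes [8]); Σa = 1+1+4+6+5+5+2+8 = 32; disp = 36−32 = 4.

4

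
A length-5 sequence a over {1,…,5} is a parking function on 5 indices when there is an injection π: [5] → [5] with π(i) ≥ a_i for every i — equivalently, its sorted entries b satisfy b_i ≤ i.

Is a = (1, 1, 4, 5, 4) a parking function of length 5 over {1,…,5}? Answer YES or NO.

Rearranged: b = (1, 1, 4, 4, 5).
  b_1=1 ≤ 1
  b_2=1 ≤ 2
  b_3=4 > 3
  fails at i=3 ⇒ NO

NO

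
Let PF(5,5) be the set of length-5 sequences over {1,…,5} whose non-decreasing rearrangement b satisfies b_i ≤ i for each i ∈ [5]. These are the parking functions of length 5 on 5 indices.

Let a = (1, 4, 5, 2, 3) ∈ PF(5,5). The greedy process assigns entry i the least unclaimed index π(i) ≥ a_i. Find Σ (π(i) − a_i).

0

Σπ = 15 ({1..5} each once); Σa = 1+4+5+2+3 = 15; disp = 15−15 = 0.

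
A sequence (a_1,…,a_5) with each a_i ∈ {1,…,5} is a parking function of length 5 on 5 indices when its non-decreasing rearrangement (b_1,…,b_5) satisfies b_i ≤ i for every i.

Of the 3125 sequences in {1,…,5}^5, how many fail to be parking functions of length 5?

1829

|PF(5,5)| = (5+1−5)·(5+1)^{5−1} = 1 · 1296 = 1296 (Konheim–Weiss)
Check (3,2,5,4,5) → sorted (2,3,4,5,5): b_1=2>1, not a PF.
5^5 − 1296 = 3125 − 1296 = 1829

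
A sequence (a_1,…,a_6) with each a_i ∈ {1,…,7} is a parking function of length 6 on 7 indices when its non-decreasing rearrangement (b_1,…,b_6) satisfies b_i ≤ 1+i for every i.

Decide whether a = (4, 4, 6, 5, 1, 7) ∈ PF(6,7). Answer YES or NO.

Order a: b = (1, 4, 4, 5, 6, 7).
  b_1=1 ≤ 2
  b_2=4 > 3
  fails at i=2 ⇒ NO

NO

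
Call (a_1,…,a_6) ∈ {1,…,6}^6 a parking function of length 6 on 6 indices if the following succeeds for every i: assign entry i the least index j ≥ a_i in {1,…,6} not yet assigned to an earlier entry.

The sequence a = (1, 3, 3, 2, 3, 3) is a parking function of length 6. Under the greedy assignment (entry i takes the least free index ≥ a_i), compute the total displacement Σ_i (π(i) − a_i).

6

Σπ = 6·7/2 = 21 (π permutes [6]); Σa = 1+3+3+2+3+3 = 15; disp = 21−15 = 6.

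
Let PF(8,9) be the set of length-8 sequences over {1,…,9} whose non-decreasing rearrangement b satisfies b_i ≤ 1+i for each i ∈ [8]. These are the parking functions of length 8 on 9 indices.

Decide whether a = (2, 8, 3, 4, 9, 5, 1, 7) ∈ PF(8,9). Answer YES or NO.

YES

Sorted: b = (1, 2, 3, 4, 5, 7, 8, 9).
  b_1=1 ≤ 2
  b_2=2 ≤ 3
  b_3=3 ≤ 4
  b_4=4 ≤ 5
  b_5=5 ≤ 6
  b_6=7 ≤ 7
  b_7=8 ≤ 8
  b_8=9 ≤ 9
All bounds hold ⇒ YES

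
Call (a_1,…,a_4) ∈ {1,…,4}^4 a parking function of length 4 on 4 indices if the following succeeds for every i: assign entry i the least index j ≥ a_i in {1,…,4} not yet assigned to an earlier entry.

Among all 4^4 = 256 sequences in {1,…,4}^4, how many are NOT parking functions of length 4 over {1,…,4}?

131

Count = 1·5^3 = 1 · 125 = 125 [KW]
Check (4,2,1,4) → sorted (1,2,4,4): b_3=4>3, not a PF.
So 256 − 125 = 131 fail.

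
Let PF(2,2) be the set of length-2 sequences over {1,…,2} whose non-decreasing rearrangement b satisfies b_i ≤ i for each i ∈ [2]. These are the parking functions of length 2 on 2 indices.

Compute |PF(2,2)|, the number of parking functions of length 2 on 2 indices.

#PF = (2+1−2)·(2+1)^{2−1} = 1 · 3 = 3
Check (1,1) → sorted (1,1): b_i ≤ i ∀i, a PF.

3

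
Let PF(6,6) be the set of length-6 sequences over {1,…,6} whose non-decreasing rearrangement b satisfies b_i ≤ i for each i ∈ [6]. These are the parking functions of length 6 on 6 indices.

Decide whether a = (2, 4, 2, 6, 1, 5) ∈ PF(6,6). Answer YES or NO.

Sorted: b = (1, 2, 2, 4, 5, 6).
  b_1=1 ≤ 1
  b_2=2 ≤ 2
  b_3=2 ≤ 3
  b_4=4 ≤ 4
  b_5=5 ≤ 5
  b_6=6 ≤ 6
All bounds hold ⇒ YES

YES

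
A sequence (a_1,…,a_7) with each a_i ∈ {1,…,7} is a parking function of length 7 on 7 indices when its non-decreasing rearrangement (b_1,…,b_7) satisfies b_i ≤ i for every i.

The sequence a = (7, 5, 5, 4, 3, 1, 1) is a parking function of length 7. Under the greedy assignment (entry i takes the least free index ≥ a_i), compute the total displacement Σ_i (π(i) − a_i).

Σπ(i) = 1+…+7 = 28; Σa = 7+5+5+4+3+1+1 = 26; disp = 28−26 = 2.

2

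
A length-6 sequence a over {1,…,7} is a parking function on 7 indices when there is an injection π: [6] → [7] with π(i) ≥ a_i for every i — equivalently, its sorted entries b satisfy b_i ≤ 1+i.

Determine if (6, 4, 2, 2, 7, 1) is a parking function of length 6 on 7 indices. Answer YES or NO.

YES

Rearranged: b = (1, 2, 2, 4, 6, 7).
  b_1=1 ≤ 2
  b_2=2 ≤ 3
  b_3=2 ≤ 4
  b_4=4 ≤ 5
  b_5=6 ≤ 6
  b_6=7 ≤ 7
All bounds hold ⇒ YES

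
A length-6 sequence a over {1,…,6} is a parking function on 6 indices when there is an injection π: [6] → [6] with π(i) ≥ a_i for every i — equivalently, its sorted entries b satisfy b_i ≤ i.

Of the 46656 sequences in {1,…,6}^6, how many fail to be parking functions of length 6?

#PF = (6+1−6)·(6+1)^{6−1} = 1 · 16807 = 16807 (Konheim–Weiss)
E.g. (5,6,6,5,4,4) → sorted (4,4,5,5,6,6): b_1=4>1, not a PF.
6^6 − 16807 = 46656 − 16807 = 29849

29849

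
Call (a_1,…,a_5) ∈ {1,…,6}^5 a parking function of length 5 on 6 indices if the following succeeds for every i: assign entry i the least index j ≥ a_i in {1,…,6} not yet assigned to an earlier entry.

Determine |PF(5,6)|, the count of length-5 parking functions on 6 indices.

4802

#PF = (6+1−5)·(6+1)^{5−1} = 2·2401 = 4802 [KW]
One tuple (6,1,4,2,3) → sorted (1,2,3,4,6): b_i ≤ 1+i ∀i, a PF.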